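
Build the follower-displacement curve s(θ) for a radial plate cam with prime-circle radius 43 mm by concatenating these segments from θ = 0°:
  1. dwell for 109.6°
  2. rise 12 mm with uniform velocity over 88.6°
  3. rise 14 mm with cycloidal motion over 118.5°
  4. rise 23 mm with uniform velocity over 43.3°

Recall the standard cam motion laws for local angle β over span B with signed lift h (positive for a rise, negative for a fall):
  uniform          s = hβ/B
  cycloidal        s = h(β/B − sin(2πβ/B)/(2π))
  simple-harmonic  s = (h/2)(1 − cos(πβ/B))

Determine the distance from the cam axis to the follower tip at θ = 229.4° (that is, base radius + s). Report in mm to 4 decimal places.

seg 1 [0°–109.6°] dwell: s stays 0.0000
seg 2 [109.6°–198.2°] uniform, h=12: full span → s += 12 → s = 12.0000
seg 3 [198.2°–316.7°] cycloidal, h=14: θ=229.4° here. β=31.2, B=118.5. 14·(0.2633 − sin(2π·0.2633)/(2π)) = 1.4657 → s = 13.4657
radial distance = base radius + s = 43 + 13.4657 = 56.4657

56.4657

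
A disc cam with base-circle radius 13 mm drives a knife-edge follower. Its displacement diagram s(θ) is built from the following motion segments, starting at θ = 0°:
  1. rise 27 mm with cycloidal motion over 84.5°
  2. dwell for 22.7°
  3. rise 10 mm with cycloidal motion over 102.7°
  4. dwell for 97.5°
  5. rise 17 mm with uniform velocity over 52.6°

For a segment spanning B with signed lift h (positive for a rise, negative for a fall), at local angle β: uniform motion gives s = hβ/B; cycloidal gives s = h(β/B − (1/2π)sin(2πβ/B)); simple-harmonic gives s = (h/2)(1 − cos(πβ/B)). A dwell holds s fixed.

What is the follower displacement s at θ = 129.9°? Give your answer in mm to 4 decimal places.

seg 1 [0°–84.5°] cycloidal, h=27: full span → s += 27 → s = 27.0000
seg 2 [84.5°–107.2°] dwell: s stays 27.0000
seg 3 [107.2°–209.9°] cycloidal, h=10: θ=129.9° here. β=22.7, B=102.7. 10·(0.2210 − sin(2π·0.2210)/(2π)) = 0.6451 → s = 27.6451

27.6451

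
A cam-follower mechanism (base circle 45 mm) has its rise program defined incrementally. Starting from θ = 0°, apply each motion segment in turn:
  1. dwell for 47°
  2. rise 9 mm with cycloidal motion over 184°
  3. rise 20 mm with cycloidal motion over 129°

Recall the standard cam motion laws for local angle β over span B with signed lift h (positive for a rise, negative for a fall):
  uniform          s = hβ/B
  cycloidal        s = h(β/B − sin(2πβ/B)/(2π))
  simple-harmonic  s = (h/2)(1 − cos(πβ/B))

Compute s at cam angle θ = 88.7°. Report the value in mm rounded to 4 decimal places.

seg 1 [0°–47°] dwell: s stays 0.0000
seg 2 [47°–231°] cycloidal, h=9: θ=88.7° here. β=41.7, B=184. 9·(0.2266 − sin(2π·0.2266)/(2π)) = 0.6227 → s = 0.6227

0.6227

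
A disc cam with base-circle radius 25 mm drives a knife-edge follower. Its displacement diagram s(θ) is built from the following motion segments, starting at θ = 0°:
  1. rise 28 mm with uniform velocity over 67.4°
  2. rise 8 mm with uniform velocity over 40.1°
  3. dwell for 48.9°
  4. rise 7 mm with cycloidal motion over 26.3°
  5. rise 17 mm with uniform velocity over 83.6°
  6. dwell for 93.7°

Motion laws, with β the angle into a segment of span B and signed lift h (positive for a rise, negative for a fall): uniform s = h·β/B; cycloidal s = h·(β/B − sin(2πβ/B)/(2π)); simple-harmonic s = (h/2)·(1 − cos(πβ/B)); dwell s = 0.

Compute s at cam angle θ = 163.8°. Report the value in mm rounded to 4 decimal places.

seg 1 [0°–67.4°] uniform, h=28: full span → s += 28 → s = 28.0000
seg 2 [67.4°–107.5°] uniform, h=8: full span → s += 8 → s = 36.0000
seg 3 [107.5°–156.4°] dwell: s stays 36.0000
seg 4 [156.4°–182.7°] cycloidal, h=7: θ=163.8° here. β=7.4, B=26.3. 7·(0.2814 − sin(2π·0.2814)/(2π)) = 0.8771 → s = 36.8771

36.8771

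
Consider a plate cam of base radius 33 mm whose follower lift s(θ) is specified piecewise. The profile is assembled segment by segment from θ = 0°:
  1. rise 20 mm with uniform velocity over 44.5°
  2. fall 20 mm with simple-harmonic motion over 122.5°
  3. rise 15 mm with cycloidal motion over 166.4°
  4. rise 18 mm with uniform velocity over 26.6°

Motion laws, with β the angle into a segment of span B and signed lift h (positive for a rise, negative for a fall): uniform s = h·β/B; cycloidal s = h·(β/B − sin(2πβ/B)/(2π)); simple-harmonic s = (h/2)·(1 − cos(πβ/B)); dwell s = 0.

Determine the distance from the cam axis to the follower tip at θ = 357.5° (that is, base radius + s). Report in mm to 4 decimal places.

seg 1 [0°–44.5°] uniform, h=20: full span → s += 20 → s = 20.0000
seg 2 [44.5°–167°] simple-harmonic, h=-20: full span → s += -20 → s = 0.0000
seg 3 [167°–333.4°] cycloidal, h=15: full span → s += 15 → s = 15.0000
seg 4 [333.4°–360°] uniform, h=18: θ=357.5° here. β=24.1, B=26.6. 18·24.1/26.6 = 16.3083 → s = 31.3083
radial distance = base radius + s = 33 + 31.3083 = 64.3083

64.3083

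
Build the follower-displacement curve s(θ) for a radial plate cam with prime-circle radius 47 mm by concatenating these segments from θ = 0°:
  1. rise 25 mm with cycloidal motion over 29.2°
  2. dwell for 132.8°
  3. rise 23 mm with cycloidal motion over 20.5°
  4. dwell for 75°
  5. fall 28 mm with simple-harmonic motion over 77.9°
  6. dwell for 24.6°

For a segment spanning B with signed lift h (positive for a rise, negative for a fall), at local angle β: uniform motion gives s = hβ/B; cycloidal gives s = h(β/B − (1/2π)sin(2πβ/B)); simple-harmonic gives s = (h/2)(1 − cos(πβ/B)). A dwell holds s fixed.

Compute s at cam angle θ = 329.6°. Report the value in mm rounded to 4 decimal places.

seg 1 [0°–29.2°] cycloidal, h=25: full span → s += 25 → s = 25.0000
seg 2 [29.2°–162°] dwell: s stays 25.0000
seg 3 [162°–182.5°] cycloidal, h=23: full span → s += 23 → s = 48.0000
seg 4 [182.5°–257.5°] dwell: s stays 48.0000
seg 5 [257.5°–335.4°] simple-harmonic, h=-28: θ=329.6° here. β=72.1, B=77.9. -28/2·(1 − cos(π·0.9255)) = -27.6188 → s = 20.3812

20.3812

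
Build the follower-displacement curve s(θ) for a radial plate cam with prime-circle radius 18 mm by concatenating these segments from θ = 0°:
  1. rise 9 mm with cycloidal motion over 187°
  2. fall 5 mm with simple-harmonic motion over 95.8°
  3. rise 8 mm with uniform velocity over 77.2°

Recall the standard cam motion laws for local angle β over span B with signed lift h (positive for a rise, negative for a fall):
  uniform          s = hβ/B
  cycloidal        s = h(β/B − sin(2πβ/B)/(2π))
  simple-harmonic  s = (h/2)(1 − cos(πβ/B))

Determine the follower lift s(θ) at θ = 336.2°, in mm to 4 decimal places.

seg 1 [0°–187°] cycloidal, h=9: full span → s += 9 → s = 9.0000
seg 2 [187°–282.8°] simple-harmonic, h=-5: full span → s += -5 → s = 4.0000
seg 3 [282.8°–360°] uniform, h=8: θ=336.2° here. β=53.4, B=77.2. 8·53.4/77.2 = 5.5337 → s = 9.5337

9.5337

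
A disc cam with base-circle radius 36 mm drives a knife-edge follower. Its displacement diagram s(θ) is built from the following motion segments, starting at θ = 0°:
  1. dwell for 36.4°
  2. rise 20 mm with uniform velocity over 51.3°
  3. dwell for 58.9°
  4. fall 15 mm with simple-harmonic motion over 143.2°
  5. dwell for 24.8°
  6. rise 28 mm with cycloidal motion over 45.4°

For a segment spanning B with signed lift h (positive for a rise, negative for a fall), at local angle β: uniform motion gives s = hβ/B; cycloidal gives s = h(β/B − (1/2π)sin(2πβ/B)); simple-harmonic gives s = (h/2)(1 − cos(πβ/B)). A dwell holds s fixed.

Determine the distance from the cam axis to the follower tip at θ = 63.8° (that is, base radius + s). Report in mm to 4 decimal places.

seg 1 [0°–36.4°] dwell: s stays 0.0000
seg 2 [36.4°–87.7°] uniform, h=20: θ=63.8° here. β=27.4, B=51.3. 20·27.4/51.3 = 10.6823 → s = 10.6823
radial distance = base radius + s = 36 + 10.6823 = 46.6823

46.6823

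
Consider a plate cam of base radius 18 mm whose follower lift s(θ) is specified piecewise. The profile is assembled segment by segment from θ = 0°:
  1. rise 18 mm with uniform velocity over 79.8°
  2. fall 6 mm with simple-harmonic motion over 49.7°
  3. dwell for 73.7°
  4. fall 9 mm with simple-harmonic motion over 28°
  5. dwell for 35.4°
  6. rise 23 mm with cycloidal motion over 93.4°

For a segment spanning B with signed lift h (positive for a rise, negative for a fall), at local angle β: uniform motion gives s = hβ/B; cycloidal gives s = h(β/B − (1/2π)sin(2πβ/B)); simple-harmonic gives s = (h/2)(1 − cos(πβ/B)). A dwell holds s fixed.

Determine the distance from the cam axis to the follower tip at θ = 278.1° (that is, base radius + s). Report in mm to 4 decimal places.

seg 1 [0°–79.8°] uniform, h=18: full span → s += 18 → s = 18.0000
seg 2 [79.8°–129.5°] simple-harmonic, h=-6: full span → s += -6 → s = 12.0000
seg 3 [129.5°–203.2°] dwell: s stays 12.0000
seg 4 [203.2°–231.2°] simple-harmonic, h=-9: full span → s += -9 → s = 3.0000
seg 5 [231.2°–266.6°] dwell: s stays 3.0000
seg 6 [266.6°–360°] cycloidal, h=23: θ=278.1° here. β=11.5, B=93.4. 23·(0.1231 − sin(2π·0.1231)/(2π)) = 0.2741 → s = 3.2741
radial distance = base radius + s = 18 + 3.2741 = 21.2741

21.2741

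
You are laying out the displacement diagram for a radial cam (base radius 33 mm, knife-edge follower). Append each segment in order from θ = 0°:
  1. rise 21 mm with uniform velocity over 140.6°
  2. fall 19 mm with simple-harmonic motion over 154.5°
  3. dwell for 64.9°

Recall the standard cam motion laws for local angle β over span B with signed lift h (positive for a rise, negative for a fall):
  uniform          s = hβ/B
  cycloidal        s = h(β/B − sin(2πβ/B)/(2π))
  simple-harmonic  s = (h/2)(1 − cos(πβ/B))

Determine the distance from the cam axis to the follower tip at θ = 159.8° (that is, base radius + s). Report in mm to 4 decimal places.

seg 1 [0°–140.6°] uniform, h=21: full span → s += 21 → s = 21.0000
seg 2 [140.6°–295.1°] simple-harmonic, h=-19: θ=159.8° here. β=19.2, B=154.5. -19/2·(1 − cos(π·0.1243)) = -0.7149 → s = 20.2851
radial distance = base radius + s = 33 + 20.2851 = 53.2851

53.2851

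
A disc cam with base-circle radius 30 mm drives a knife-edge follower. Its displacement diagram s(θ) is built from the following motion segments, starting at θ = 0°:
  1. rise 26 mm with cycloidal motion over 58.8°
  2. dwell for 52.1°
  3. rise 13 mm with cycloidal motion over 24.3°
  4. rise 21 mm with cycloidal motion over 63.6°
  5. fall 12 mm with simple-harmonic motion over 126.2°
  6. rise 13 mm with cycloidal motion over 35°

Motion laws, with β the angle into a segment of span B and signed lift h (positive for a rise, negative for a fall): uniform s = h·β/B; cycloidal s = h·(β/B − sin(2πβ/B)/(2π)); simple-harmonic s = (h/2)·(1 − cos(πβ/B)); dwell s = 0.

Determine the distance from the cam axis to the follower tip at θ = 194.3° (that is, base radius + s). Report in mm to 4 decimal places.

seg 1 [0°–58.8°] cycloidal, h=26: full span → s += 26 → s = 26.0000
seg 2 [58.8°–110.9°] dwell: s stays 26.0000
seg 3 [110.9°–135.2°] cycloidal, h=13: full span → s += 13 → s = 39.0000
seg 4 [135.2°–198.8°] cycloidal, h=21: θ=194.3° here. β=59.1, B=63.6. 21·(0.9292 − sin(2π·0.9292)/(2π)) = 20.9515 → s = 59.9515
radial distance = base radius + s = 30 + 59.9515 = 89.9515

89.9515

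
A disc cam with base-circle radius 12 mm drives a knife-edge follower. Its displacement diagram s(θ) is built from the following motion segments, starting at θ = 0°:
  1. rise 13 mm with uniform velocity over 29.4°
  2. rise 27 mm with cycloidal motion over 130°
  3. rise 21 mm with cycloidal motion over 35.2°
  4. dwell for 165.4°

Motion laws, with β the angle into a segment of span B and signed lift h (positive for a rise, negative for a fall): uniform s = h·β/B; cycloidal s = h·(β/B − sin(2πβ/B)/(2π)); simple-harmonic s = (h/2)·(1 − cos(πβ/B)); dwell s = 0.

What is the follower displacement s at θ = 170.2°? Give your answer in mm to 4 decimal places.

seg 1 [0°–29.4°] uniform, h=13: full span → s += 13 → s = 13.0000
seg 2 [29.4°–159.4°] cycloidal, h=27: full span → s += 27 → s = 40.0000
seg 3 [159.4°–194.6°] cycloidal, h=21: θ=170.2° here. β=10.8, B=35.2. 21·(0.3068 − sin(2π·0.3068)/(2π)) = 3.3117 → s = 43.3117

43.3117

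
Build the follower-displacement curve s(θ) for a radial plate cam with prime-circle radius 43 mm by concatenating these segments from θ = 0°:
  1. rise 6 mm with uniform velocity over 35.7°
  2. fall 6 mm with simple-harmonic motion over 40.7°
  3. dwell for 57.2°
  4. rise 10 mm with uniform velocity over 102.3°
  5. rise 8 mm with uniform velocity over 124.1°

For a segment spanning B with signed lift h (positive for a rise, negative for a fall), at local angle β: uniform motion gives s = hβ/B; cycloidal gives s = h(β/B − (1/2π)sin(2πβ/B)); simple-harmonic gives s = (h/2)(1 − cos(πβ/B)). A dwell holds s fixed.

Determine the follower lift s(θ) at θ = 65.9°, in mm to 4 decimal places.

seg 1 [0°–35.7°] uniform, h=6: full span → s += 6 → s = 6.0000
seg 2 [35.7°–76.4°] simple-harmonic, h=-6: θ=65.9° here. β=30.2, B=40.7. -6/2·(1 − cos(π·0.7420)) = -5.0674 → s = 0.9326

0.9326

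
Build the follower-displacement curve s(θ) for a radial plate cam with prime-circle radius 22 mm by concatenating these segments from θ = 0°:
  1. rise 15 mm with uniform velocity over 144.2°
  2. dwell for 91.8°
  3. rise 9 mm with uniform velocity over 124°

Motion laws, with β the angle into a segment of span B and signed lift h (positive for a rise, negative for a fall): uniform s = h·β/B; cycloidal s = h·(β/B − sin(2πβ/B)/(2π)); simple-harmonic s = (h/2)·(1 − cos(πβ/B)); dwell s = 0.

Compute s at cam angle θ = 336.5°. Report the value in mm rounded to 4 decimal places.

seg 1 [0°–144.2°] uniform, h=15: full span → s += 15 → s = 15.0000
seg 2 [144.2°–236°] dwell: s stays 15.0000
seg 3 [236°–360°] uniform, h=9: θ=336.5° here. β=100.5, B=124. 9·100.5/124 = 7.2944 → s = 22.2944

22.2944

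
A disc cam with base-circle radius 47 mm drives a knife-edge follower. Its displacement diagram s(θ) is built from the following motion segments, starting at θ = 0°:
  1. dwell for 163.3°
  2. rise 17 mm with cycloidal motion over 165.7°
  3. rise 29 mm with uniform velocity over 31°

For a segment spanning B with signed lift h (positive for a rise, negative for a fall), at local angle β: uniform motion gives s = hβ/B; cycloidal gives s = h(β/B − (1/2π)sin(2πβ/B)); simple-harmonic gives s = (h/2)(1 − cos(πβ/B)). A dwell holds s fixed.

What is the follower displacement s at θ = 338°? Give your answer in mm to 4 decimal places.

seg 1 [0°–163.3°] dwell: s stays 0.0000
seg 2 [163.3°–329°] cycloidal, h=17: full span → s += 17 → s = 17.0000
seg 3 [329°–360°] uniform, h=29: θ=338° here. β=9, B=31. 29·9/31 = 8.4194 → s = 25.4194

25.4194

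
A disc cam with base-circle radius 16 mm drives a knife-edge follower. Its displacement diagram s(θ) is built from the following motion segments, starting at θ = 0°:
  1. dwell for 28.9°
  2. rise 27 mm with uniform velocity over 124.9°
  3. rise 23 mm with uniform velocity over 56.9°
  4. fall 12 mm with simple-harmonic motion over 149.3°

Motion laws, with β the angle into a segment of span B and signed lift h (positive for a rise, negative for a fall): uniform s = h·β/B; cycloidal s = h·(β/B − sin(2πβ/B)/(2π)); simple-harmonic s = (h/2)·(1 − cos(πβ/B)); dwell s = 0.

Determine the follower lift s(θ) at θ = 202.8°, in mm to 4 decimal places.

seg 1 [0°–28.9°] dwell: s stays 0.0000
seg 2 [28.9°–153.8°] uniform, h=27: full span → s += 27 → s = 27.0000
seg 3 [153.8°–210.7°] uniform, h=23: θ=202.8° here. β=49, B=56.9. 23·49/56.9 = 19.8067 → s = 46.8067

46.8067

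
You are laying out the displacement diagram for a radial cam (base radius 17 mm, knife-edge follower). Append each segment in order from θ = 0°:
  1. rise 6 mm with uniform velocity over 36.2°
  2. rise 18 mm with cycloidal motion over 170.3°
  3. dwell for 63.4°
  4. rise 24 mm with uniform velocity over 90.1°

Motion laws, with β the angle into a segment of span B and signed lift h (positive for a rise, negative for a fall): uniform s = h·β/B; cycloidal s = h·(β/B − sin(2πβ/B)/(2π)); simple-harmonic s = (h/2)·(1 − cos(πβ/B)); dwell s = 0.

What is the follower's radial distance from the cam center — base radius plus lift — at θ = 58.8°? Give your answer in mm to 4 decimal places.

seg 1 [0°–36.2°] uniform, h=6: full span → s += 6 → s = 6.0000
seg 2 [36.2°–206.5°] cycloidal, h=18: θ=58.8° here. β=22.6, B=170.3. 18·(0.1327 − sin(2π·0.1327)/(2π)) = 0.2673 → s = 6.2673
radial distance = base radius + s = 17 + 6.2673 = 23.2673

23.2673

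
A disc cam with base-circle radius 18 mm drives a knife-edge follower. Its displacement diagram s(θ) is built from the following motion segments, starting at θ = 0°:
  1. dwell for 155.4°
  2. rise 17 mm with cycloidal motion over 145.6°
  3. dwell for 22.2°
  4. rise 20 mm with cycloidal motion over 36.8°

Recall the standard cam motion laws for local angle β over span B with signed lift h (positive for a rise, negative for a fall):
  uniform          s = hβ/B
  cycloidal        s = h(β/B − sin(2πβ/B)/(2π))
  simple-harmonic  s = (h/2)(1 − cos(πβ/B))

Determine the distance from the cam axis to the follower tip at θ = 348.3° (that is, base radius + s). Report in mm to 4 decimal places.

seg 1 [0°–155.4°] dwell: s stays 0.0000
seg 2 [155.4°–301°] cycloidal, h=17: full span → s += 17 → s = 17.0000
seg 3 [301°–323.2°] dwell: s stays 17.0000
seg 4 [323.2°–360°] cycloidal, h=20: θ=348.3° here. β=25.1, B=36.8. 20·(0.6821 − sin(2π·0.6821)/(2π)) = 16.5388 → s = 33.5388
radial distance = base radius + s = 18 + 33.5388 = 51.5388

51.5388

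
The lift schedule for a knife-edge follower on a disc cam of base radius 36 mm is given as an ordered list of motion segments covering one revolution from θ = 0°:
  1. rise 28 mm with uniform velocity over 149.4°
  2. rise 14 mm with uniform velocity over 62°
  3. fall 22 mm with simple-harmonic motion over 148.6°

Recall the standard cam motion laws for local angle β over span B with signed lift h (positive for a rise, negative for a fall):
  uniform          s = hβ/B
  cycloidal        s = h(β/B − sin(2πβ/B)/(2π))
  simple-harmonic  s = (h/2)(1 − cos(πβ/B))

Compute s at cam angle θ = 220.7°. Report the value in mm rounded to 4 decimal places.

seg 1 [0°–149.4°] uniform, h=28: full span → s += 28 → s = 28.0000
seg 2 [149.4°–211.4°] uniform, h=14: full span → s += 14 → s = 42.0000
seg 3 [211.4°–360°] simple-harmonic, h=-22: θ=220.7° here. β=9.3, B=148.6. -22/2·(1 − cos(π·0.0626)) = -0.2119 → s = 41.7881

41.7881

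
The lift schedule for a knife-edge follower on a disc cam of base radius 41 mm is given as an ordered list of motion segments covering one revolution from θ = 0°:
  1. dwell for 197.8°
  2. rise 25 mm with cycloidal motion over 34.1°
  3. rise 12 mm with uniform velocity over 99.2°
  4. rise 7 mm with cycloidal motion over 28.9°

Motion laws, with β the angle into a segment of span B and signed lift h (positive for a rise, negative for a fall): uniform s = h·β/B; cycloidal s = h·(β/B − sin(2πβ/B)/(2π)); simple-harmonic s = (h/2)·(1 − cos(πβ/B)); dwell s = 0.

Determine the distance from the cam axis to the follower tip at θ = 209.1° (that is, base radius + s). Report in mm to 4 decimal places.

seg 1 [0°–197.8°] dwell: s stays 0.0000
seg 2 [197.8°–231.9°] cycloidal, h=25: θ=209.1° here. β=11.3, B=34.1. 25·(0.3314 − sin(2π·0.3314)/(2π)) = 4.8145 → s = 4.8145
radial distance = base radius + s = 41 + 4.8145 = 45.8145

45.8145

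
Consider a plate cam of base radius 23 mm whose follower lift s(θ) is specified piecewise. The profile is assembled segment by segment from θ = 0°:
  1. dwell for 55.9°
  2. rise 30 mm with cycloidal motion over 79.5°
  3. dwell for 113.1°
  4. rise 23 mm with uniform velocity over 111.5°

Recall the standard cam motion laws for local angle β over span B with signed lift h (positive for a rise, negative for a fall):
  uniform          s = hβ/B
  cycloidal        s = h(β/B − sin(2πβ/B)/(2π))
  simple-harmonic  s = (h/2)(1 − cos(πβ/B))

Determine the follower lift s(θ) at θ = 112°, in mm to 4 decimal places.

seg 1 [0°–55.9°] dwell: s stays 0.0000
seg 2 [55.9°–135.4°] cycloidal, h=30: θ=112° here. β=56.1, B=79.5. 30·(0.7057 − sin(2π·0.7057)/(2π)) = 25.7604 → s = 25.7604

25.7604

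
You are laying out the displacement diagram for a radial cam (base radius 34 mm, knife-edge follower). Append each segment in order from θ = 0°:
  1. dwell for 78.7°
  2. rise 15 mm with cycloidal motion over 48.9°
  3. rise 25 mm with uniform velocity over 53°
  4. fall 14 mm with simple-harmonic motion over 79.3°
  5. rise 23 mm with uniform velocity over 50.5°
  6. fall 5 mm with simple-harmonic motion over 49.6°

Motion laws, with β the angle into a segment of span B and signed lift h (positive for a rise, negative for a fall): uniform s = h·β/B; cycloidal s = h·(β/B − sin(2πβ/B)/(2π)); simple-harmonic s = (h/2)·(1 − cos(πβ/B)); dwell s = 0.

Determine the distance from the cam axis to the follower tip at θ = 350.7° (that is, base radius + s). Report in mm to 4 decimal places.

seg 1 [0°–78.7°] dwell: s stays 0.0000
seg 2 [78.7°–127.6°] cycloidal, h=15: full span → s += 15 → s = 15.0000
seg 3 [127.6°–180.6°] uniform, h=25: full span → s += 25 → s = 40.0000
seg 4 [180.6°–259.9°] simple-harmonic, h=-14: full span → s += -14 → s = 26.0000
seg 5 [259.9°–310.4°] uniform, h=23: full span → s += 23 → s = 49.0000
seg 6 [310.4°–360°] simple-harmonic, h=-5: θ=350.7° here. β=40.3, B=49.6. -5/2·(1 − cos(π·0.8125)) = -4.5787 → s = 44.4213
radial distance = base radius + s = 34 + 44.4213 = 78.4213

78.4213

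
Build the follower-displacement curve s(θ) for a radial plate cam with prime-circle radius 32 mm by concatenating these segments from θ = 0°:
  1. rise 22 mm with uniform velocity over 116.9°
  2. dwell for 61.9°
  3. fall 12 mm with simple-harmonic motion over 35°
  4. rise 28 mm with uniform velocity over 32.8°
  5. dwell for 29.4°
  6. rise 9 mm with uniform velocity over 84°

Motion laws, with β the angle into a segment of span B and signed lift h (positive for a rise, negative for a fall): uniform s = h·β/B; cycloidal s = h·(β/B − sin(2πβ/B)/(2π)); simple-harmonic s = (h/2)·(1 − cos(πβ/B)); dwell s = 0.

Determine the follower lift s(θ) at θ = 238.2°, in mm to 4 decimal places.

seg 1 [0°–116.9°] uniform, h=22: full span → s += 22 → s = 22.0000
seg 2 [116.9°–178.8°] dwell: s stays 22.0000
seg 3 [178.8°–213.8°] simple-harmonic, h=-12: full span → s += -12 → s = 10.0000
seg 4 [213.8°–246.6°] uniform, h=28: θ=238.2° here. β=24.4, B=32.8. 28·24.4/32.8 = 20.8293 → s = 30.8293

30.8293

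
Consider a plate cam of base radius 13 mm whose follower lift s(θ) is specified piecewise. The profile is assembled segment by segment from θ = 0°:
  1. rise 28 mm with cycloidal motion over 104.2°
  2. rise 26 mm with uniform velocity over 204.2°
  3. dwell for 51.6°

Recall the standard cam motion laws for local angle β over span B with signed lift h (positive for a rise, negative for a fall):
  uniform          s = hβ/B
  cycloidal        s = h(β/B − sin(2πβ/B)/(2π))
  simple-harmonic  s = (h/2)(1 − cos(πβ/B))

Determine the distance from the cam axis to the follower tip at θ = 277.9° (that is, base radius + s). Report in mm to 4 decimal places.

seg 1 [0°–104.2°] cycloidal, h=28: full span → s += 28 → s = 28.0000
seg 2 [104.2°–308.4°] uniform, h=26: θ=277.9° here. β=173.7, B=204.2. 26·173.7/204.2 = 22.1166 → s = 50.1166
radial distance = base radius + s = 13 + 50.1166 = 63.1166

63.1166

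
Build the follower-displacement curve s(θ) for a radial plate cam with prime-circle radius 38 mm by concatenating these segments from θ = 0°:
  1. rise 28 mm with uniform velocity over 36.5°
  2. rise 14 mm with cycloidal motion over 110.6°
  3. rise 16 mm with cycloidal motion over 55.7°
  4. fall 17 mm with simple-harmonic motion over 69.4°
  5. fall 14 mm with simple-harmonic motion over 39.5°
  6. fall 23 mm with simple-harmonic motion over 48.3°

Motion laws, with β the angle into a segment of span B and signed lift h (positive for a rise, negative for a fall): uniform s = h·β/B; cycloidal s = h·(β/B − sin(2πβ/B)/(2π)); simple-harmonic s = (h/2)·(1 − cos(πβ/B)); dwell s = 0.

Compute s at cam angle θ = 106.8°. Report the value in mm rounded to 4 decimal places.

seg 1 [0°–36.5°] uniform, h=28: full span → s += 28 → s = 28.0000
seg 2 [36.5°–147.1°] cycloidal, h=14: θ=106.8° here. β=70.3, B=110.6. 14·(0.6356 − sin(2π·0.6356)/(2π)) = 10.5759 → s = 38.5759

38.5759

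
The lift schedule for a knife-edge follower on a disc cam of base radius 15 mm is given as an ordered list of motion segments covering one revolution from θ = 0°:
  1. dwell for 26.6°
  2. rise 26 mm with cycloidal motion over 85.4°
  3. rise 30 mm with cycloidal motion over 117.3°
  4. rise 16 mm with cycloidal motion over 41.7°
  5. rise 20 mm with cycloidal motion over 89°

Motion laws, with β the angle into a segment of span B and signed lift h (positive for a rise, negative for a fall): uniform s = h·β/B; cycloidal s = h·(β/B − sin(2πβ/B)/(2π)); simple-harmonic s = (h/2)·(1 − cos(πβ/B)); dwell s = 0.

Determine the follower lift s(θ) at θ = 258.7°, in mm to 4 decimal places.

seg 1 [0°–26.6°] dwell: s stays 0.0000
seg 2 [26.6°–112°] cycloidal, h=26: full span → s += 26 → s = 26.0000
seg 3 [112°–229.3°] cycloidal, h=30: full span → s += 30 → s = 56.0000
seg 4 [229.3°–271°] cycloidal, h=16: θ=258.7° here. β=29.4, B=41.7. 16·(0.7050 − sin(2π·0.7050)/(2π)) = 13.7261 → s = 69.7261

69.7261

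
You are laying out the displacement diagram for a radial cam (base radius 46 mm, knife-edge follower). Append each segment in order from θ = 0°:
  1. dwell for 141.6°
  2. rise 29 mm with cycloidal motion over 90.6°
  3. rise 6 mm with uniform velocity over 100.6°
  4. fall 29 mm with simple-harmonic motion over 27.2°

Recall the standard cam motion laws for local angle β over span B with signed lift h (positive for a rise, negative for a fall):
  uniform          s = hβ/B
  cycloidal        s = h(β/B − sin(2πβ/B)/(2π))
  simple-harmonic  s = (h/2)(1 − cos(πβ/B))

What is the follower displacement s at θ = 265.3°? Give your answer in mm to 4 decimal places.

seg 1 [0°–141.6°] dwell: s stays 0.0000
seg 2 [141.6°–232.2°] cycloidal, h=29: full span → s += 29 → s = 29.0000
seg 3 [232.2°–332.8°] uniform, h=6: θ=265.3° here. β=33.1, B=100.6. 6·33.1/100.6 = 1.9742 → s = 30.9742

30.9742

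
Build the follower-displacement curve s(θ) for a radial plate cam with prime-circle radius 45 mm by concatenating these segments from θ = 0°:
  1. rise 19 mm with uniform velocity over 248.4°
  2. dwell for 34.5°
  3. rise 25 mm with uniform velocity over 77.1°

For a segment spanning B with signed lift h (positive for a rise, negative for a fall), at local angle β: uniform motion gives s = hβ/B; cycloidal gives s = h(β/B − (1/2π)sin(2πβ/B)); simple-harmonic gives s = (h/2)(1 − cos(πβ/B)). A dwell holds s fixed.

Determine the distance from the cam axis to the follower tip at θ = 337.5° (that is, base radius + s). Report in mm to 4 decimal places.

seg 1 [0°–248.4°] uniform, h=19: full span → s += 19 → s = 19.0000
seg 2 [248.4°–282.9°] dwell: s stays 19.0000
seg 3 [282.9°–360°] uniform, h=25: θ=337.5° here. β=54.6, B=77.1. 25·54.6/77.1 = 17.7043 → s = 36.7043
radial distance = base radius + s = 45 + 36.7043 = 81.7043

81.7043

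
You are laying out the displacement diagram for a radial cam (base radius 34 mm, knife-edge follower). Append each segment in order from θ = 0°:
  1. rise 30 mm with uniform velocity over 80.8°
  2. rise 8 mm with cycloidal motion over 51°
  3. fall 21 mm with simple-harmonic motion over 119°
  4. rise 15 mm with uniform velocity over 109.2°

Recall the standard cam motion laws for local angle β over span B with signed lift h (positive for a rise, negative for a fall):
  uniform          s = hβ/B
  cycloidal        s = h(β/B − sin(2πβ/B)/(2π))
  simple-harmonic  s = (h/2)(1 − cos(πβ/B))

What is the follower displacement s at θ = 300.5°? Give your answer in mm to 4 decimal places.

seg 1 [0°–80.8°] uniform, h=30: full span → s += 30 → s = 30.0000
seg 2 [80.8°–131.8°] cycloidal, h=8: full span → s += 8 → s = 38.0000
seg 3 [131.8°–250.8°] simple-harmonic, h=-21: full span → s += -21 → s = 17.0000
seg 4 [250.8°–360°] uniform, h=15: θ=300.5° here. β=49.7, B=109.2. 15·49.7/109.2 = 6.8269 → s = 23.8269

23.8269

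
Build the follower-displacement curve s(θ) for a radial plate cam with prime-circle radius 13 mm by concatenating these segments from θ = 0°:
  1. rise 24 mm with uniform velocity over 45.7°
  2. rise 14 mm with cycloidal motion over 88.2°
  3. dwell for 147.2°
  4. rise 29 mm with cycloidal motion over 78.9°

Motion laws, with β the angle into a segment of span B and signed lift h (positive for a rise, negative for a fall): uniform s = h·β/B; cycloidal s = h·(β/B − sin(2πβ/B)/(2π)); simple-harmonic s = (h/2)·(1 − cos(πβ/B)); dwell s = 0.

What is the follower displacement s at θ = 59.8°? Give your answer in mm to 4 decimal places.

seg 1 [0°–45.7°] uniform, h=24: full span → s += 24 → s = 24.0000
seg 2 [45.7°–133.9°] cycloidal, h=14: θ=59.8° here. β=14.1, B=88.2. 14·(0.1599 − sin(2π·0.1599)/(2π)) = 0.3578 → s = 24.3578

24.3578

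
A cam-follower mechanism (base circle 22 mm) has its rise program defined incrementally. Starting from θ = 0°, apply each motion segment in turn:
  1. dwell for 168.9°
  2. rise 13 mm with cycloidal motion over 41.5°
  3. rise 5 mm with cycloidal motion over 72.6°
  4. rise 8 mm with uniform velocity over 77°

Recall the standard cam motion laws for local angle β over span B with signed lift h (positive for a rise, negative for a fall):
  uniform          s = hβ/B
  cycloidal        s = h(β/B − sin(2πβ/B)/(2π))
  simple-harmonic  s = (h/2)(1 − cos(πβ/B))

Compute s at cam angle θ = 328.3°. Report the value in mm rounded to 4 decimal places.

seg 1 [0°–168.9°] dwell: s stays 0.0000
seg 2 [168.9°–210.4°] cycloidal, h=13: full span → s += 13 → s = 13.0000
seg 3 [210.4°–283°] cycloidal, h=5: full span → s += 5 → s = 18.0000
seg 4 [283°–360°] uniform, h=8: θ=328.3° here. β=45.3, B=77. 8·45.3/77 = 4.7065 → s = 22.7065

22.7065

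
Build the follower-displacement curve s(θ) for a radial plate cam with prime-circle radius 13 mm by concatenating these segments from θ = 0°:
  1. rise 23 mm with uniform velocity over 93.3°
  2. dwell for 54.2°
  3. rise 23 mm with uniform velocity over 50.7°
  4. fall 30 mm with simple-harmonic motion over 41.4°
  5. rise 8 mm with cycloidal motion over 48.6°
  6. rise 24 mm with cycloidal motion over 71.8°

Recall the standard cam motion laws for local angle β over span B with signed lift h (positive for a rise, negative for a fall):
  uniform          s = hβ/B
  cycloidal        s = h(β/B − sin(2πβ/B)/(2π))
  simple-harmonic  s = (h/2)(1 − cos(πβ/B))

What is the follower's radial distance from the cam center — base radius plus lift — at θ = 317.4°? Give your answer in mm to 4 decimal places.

seg 1 [0°–93.3°] uniform, h=23: full span → s += 23 → s = 23.0000
seg 2 [93.3°–147.5°] dwell: s stays 23.0000
seg 3 [147.5°–198.2°] uniform, h=23: full span → s += 23 → s = 46.0000
seg 4 [198.2°–239.6°] simple-harmonic, h=-30: full span → s += -30 → s = 16.0000
seg 5 [239.6°–288.2°] cycloidal, h=8: full span → s += 8 → s = 24.0000
seg 6 [288.2°–360°] cycloidal, h=24: θ=317.4° here. β=29.2, B=71.8. 24·(0.4067 − sin(2π·0.4067)/(2π)) = 7.6470 → s = 31.6470
radial distance = base radius + s = 13 + 31.6470 = 44.6470

44.6470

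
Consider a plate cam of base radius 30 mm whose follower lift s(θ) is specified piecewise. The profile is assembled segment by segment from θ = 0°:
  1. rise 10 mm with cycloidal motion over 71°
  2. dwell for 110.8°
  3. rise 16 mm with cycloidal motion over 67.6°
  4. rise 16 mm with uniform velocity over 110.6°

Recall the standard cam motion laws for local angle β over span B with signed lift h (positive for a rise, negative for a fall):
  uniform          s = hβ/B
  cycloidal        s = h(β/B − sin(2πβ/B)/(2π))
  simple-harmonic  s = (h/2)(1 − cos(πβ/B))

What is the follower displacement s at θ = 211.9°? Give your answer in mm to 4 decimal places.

seg 1 [0°–71°] cycloidal, h=10: full span → s += 10 → s = 10.0000
seg 2 [71°–181.8°] dwell: s stays 10.0000
seg 3 [181.8°–249.4°] cycloidal, h=16: θ=211.9° here. β=30.1, B=67.6. 16·(0.4453 − sin(2π·0.4453)/(2π)) = 6.2657 → s = 16.2657

16.2657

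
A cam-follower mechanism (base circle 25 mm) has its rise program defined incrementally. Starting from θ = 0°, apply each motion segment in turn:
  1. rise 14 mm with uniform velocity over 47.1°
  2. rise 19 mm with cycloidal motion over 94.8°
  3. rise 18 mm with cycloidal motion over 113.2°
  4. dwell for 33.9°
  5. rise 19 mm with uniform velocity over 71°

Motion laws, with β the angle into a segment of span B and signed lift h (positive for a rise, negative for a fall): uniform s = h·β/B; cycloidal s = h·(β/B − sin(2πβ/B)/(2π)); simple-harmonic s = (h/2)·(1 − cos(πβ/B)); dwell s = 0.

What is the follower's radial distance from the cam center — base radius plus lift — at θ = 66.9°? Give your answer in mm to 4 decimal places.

seg 1 [0°–47.1°] uniform, h=14: full span → s += 14 → s = 14.0000
seg 2 [47.1°–141.9°] cycloidal, h=19: θ=66.9° here. β=19.8, B=94.8. 19·(0.2089 − sin(2π·0.2089)/(2π)) = 1.0449 → s = 15.0449
radial distance = base radius + s = 25 + 15.0449 = 40.0449

40.0449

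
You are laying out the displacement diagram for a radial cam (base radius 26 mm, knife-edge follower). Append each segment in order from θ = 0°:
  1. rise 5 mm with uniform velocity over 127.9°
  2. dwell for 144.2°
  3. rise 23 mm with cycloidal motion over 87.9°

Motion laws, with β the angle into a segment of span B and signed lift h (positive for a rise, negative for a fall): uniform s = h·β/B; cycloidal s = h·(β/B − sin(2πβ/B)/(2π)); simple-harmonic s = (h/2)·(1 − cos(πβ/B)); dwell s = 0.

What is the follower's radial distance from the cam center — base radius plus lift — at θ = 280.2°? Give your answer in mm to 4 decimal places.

seg 1 [0°–127.9°] uniform, h=5: full span → s += 5 → s = 5.0000
seg 2 [127.9°–272.1°] dwell: s stays 5.0000
seg 3 [272.1°–360°] cycloidal, h=23: θ=280.2° here. β=8.1, B=87.9. 23·(0.0922 − sin(2π·0.0922)/(2π)) = 0.1165 → s = 5.1165
radial distance = base radius + s = 26 + 5.1165 = 31.1165

31.1165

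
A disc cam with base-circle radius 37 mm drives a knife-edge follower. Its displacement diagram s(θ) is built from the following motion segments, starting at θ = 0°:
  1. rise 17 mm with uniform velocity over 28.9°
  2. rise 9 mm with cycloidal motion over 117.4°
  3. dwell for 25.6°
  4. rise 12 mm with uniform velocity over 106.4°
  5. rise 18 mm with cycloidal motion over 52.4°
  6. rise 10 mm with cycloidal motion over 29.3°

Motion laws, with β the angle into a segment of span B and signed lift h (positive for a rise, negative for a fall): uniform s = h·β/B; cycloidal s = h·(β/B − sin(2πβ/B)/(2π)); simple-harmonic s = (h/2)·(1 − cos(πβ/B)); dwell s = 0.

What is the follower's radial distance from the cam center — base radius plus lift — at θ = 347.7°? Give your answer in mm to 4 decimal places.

seg 1 [0°–28.9°] uniform, h=17: full span → s += 17 → s = 17.0000
seg 2 [28.9°–146.3°] cycloidal, h=9: full span → s += 9 → s = 26.0000
seg 3 [146.3°–171.9°] dwell: s stays 26.0000
seg 4 [171.9°–278.3°] uniform, h=12: full span → s += 12 → s = 38.0000
seg 5 [278.3°–330.7°] cycloidal, h=18: full span → s += 18 → s = 56.0000
seg 6 [330.7°–360°] cycloidal, h=10: θ=347.7° here. β=17, B=29.3. 10·(0.5802 − sin(2π·0.5802)/(2π)) = 6.5706 → s = 62.5706
radial distance = base radius + s = 37 + 62.5706 = 99.5706

99.5706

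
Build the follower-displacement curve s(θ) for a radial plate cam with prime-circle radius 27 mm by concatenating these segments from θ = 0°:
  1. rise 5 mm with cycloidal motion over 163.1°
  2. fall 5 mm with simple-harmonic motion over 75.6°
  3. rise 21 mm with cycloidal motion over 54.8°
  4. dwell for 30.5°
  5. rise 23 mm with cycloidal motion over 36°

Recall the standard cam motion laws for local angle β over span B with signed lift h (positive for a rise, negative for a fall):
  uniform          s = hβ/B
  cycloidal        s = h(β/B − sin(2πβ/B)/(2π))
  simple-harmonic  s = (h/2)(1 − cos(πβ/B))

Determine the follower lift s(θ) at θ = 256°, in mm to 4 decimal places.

seg 1 [0°–163.1°] cycloidal, h=5: full span → s += 5 → s = 5.0000
seg 2 [163.1°–238.7°] simple-harmonic, h=-5: full span → s += -5 → s = 0.0000
seg 3 [238.7°–293.5°] cycloidal, h=21: θ=256° here. β=17.3, B=54.8. 21·(0.3157 − sin(2π·0.3157)/(2π)) = 3.5680 → s = 3.5680

3.5680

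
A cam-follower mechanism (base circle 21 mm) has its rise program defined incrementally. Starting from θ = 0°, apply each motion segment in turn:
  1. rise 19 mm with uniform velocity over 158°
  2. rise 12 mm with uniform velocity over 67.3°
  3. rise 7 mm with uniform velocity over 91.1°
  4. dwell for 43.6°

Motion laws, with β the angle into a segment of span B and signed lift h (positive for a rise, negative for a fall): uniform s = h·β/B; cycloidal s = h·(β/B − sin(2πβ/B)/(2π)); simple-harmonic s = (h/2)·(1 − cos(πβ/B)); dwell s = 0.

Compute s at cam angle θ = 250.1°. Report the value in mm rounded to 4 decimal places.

seg 1 [0°–158°] uniform, h=19: full span → s += 19 → s = 19.0000
seg 2 [158°–225.3°] uniform, h=12: full span → s += 12 → s = 31.0000
seg 3 [225.3°–316.4°] uniform, h=7: θ=250.1° here. β=24.8, B=91.1. 7·24.8/91.1 = 1.9056 → s = 32.9056

32.9056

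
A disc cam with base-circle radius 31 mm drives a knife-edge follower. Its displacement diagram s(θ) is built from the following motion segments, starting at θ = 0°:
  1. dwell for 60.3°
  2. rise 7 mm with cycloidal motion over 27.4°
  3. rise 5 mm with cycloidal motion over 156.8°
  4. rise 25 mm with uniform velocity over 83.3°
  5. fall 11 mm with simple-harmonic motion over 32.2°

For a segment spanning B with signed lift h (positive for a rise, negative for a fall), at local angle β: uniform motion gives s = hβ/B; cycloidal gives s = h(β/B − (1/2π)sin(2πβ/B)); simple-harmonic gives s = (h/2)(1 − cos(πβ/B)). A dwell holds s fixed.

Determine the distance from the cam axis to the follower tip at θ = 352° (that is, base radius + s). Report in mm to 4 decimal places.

seg 1 [0°–60.3°] dwell: s stays 0.0000
seg 2 [60.3°–87.7°] cycloidal, h=7: full span → s += 7 → s = 7.0000
seg 3 [87.7°–244.5°] cycloidal, h=5: full span → s += 5 → s = 12.0000
seg 4 [244.5°–327.8°] uniform, h=25: full span → s += 25 → s = 37.0000
seg 5 [327.8°–360°] simple-harmonic, h=-11: θ=352° here. β=24.2, B=32.2. -11/2·(1 − cos(π·0.7516)) = -9.4080 → s = 27.5920
radial distance = base radius + s = 31 + 27.5920 = 58.5920

58.5920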